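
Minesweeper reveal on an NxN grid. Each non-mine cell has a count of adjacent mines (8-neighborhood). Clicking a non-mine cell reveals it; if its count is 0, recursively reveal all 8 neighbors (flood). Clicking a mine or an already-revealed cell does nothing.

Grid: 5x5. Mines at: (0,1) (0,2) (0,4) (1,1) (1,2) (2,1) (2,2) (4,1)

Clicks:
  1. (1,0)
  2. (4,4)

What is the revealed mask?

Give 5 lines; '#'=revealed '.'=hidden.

Answer: .....
#..##
...##
..###
..###

Derivation:
Click 1 (1,0) count=3: revealed 1 new [(1,0)] -> total=1
Click 2 (4,4) count=0: revealed 10 new [(1,3) (1,4) (2,3) (2,4) (3,2) (3,3) (3,4) (4,2) (4,3) (4,4)] -> total=11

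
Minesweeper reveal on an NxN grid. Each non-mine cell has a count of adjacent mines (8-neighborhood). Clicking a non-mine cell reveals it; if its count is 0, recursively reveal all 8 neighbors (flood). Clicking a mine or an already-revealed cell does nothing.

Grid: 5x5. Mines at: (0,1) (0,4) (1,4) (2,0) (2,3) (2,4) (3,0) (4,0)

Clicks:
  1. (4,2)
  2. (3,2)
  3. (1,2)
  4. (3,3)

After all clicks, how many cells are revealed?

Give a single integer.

Click 1 (4,2) count=0: revealed 8 new [(3,1) (3,2) (3,3) (3,4) (4,1) (4,2) (4,3) (4,4)] -> total=8
Click 2 (3,2) count=1: revealed 0 new [(none)] -> total=8
Click 3 (1,2) count=2: revealed 1 new [(1,2)] -> total=9
Click 4 (3,3) count=2: revealed 0 new [(none)] -> total=9

Answer: 9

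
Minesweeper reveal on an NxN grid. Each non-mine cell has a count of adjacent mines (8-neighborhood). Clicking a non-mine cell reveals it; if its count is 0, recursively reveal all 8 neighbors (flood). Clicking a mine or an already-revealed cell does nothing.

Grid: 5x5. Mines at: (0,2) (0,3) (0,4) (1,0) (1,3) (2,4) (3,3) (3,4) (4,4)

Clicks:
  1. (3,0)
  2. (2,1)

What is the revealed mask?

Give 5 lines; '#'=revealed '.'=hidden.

Answer: .....
.....
###..
###..
###..

Derivation:
Click 1 (3,0) count=0: revealed 9 new [(2,0) (2,1) (2,2) (3,0) (3,1) (3,2) (4,0) (4,1) (4,2)] -> total=9
Click 2 (2,1) count=1: revealed 0 new [(none)] -> total=9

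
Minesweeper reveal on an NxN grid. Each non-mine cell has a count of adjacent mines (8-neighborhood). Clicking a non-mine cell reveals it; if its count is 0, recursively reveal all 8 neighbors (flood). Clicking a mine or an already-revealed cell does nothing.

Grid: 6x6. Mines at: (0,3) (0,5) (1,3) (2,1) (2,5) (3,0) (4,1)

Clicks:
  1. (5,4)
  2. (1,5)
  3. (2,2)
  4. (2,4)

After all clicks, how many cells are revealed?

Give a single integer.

Click 1 (5,4) count=0: revealed 15 new [(2,2) (2,3) (2,4) (3,2) (3,3) (3,4) (3,5) (4,2) (4,3) (4,4) (4,5) (5,2) (5,3) (5,4) (5,5)] -> total=15
Click 2 (1,5) count=2: revealed 1 new [(1,5)] -> total=16
Click 3 (2,2) count=2: revealed 0 new [(none)] -> total=16
Click 4 (2,4) count=2: revealed 0 new [(none)] -> total=16

Answer: 16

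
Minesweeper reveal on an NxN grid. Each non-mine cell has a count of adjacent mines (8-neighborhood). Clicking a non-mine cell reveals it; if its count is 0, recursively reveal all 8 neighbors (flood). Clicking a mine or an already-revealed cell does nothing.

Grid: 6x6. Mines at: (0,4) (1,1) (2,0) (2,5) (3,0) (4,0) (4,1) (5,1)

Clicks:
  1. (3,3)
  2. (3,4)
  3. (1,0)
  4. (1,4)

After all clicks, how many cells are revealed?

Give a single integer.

Click 1 (3,3) count=0: revealed 18 new [(1,2) (1,3) (1,4) (2,2) (2,3) (2,4) (3,2) (3,3) (3,4) (3,5) (4,2) (4,3) (4,4) (4,5) (5,2) (5,3) (5,4) (5,5)] -> total=18
Click 2 (3,4) count=1: revealed 0 new [(none)] -> total=18
Click 3 (1,0) count=2: revealed 1 new [(1,0)] -> total=19
Click 4 (1,4) count=2: revealed 0 new [(none)] -> total=19

Answer: 19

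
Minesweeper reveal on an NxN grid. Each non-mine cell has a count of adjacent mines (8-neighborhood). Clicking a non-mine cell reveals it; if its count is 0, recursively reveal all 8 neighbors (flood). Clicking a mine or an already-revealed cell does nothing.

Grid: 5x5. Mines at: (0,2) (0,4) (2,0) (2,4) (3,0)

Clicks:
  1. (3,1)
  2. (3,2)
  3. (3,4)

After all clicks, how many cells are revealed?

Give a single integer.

Answer: 14

Derivation:
Click 1 (3,1) count=2: revealed 1 new [(3,1)] -> total=1
Click 2 (3,2) count=0: revealed 13 new [(1,1) (1,2) (1,3) (2,1) (2,2) (2,3) (3,2) (3,3) (3,4) (4,1) (4,2) (4,3) (4,4)] -> total=14
Click 3 (3,4) count=1: revealed 0 new [(none)] -> total=14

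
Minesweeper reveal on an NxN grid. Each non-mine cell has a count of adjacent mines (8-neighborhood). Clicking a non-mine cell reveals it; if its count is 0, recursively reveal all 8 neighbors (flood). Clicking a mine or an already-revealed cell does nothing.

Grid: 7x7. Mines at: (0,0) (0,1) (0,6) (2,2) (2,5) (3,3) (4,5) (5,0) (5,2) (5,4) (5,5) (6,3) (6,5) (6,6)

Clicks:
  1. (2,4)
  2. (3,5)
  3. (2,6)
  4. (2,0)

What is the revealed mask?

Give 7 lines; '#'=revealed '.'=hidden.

Answer: .......
##.....
##..#.#
##...#.
##.....
.......
.......

Derivation:
Click 1 (2,4) count=2: revealed 1 new [(2,4)] -> total=1
Click 2 (3,5) count=2: revealed 1 new [(3,5)] -> total=2
Click 3 (2,6) count=1: revealed 1 new [(2,6)] -> total=3
Click 4 (2,0) count=0: revealed 8 new [(1,0) (1,1) (2,0) (2,1) (3,0) (3,1) (4,0) (4,1)] -> total=11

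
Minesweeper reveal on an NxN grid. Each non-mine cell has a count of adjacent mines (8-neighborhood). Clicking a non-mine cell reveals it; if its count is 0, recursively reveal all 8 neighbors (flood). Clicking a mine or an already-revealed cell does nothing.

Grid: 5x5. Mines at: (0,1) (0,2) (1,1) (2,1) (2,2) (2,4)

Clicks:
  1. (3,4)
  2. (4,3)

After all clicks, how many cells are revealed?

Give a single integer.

Answer: 10

Derivation:
Click 1 (3,4) count=1: revealed 1 new [(3,4)] -> total=1
Click 2 (4,3) count=0: revealed 9 new [(3,0) (3,1) (3,2) (3,3) (4,0) (4,1) (4,2) (4,3) (4,4)] -> total=10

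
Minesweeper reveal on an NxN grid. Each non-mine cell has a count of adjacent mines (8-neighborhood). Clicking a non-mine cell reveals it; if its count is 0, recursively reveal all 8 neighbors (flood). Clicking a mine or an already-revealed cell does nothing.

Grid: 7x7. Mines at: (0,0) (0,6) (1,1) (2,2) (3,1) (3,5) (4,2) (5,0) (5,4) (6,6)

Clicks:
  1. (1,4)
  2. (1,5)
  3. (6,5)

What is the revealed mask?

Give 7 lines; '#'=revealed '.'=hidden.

Click 1 (1,4) count=0: revealed 11 new [(0,2) (0,3) (0,4) (0,5) (1,2) (1,3) (1,4) (1,5) (2,3) (2,4) (2,5)] -> total=11
Click 2 (1,5) count=1: revealed 0 new [(none)] -> total=11
Click 3 (6,5) count=2: revealed 1 new [(6,5)] -> total=12

Answer: ..####.
..####.
...###.
.......
.......
.......
.....#.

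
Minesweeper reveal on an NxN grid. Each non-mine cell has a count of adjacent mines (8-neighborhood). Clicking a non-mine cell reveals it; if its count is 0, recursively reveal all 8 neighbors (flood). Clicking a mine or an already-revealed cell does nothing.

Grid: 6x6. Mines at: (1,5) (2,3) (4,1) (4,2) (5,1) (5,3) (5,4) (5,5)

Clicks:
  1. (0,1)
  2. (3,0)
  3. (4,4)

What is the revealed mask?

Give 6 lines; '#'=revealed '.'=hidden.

Click 1 (0,1) count=0: revealed 16 new [(0,0) (0,1) (0,2) (0,3) (0,4) (1,0) (1,1) (1,2) (1,3) (1,4) (2,0) (2,1) (2,2) (3,0) (3,1) (3,2)] -> total=16
Click 2 (3,0) count=1: revealed 0 new [(none)] -> total=16
Click 3 (4,4) count=3: revealed 1 new [(4,4)] -> total=17

Answer: #####.
#####.
###...
###...
....#.
......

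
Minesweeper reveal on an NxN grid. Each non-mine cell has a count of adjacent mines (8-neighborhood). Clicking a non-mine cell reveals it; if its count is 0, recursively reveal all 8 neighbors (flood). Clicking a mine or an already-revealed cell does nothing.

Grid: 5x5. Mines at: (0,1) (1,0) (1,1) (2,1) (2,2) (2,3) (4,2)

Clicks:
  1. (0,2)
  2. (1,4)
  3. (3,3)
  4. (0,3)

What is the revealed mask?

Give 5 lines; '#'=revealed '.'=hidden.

Answer: ..###
..###
.....
...#.
.....

Derivation:
Click 1 (0,2) count=2: revealed 1 new [(0,2)] -> total=1
Click 2 (1,4) count=1: revealed 1 new [(1,4)] -> total=2
Click 3 (3,3) count=3: revealed 1 new [(3,3)] -> total=3
Click 4 (0,3) count=0: revealed 4 new [(0,3) (0,4) (1,2) (1,3)] -> total=7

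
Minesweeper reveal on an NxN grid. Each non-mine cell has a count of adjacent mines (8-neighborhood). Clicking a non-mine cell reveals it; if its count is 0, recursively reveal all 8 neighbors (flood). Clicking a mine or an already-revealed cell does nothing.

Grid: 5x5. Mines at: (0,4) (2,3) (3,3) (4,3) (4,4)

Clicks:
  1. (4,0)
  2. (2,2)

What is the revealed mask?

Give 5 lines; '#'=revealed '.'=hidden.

Answer: ####.
####.
###..
###..
###..

Derivation:
Click 1 (4,0) count=0: revealed 17 new [(0,0) (0,1) (0,2) (0,3) (1,0) (1,1) (1,2) (1,3) (2,0) (2,1) (2,2) (3,0) (3,1) (3,2) (4,0) (4,1) (4,2)] -> total=17
Click 2 (2,2) count=2: revealed 0 new [(none)] -> total=17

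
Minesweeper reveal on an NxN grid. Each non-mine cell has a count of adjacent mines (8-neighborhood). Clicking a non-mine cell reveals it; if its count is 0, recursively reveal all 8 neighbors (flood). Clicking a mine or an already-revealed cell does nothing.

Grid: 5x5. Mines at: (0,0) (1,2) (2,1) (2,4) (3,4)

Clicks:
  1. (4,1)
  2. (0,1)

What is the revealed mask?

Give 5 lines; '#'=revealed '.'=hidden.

Click 1 (4,1) count=0: revealed 8 new [(3,0) (3,1) (3,2) (3,3) (4,0) (4,1) (4,2) (4,3)] -> total=8
Click 2 (0,1) count=2: revealed 1 new [(0,1)] -> total=9

Answer: .#...
.....
.....
####.
####.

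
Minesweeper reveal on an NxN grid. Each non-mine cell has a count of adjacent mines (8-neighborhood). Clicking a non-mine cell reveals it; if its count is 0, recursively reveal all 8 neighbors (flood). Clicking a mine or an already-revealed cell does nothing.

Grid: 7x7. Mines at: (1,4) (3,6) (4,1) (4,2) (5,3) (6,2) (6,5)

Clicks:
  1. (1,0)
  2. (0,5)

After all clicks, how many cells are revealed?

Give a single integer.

Answer: 17

Derivation:
Click 1 (1,0) count=0: revealed 16 new [(0,0) (0,1) (0,2) (0,3) (1,0) (1,1) (1,2) (1,3) (2,0) (2,1) (2,2) (2,3) (3,0) (3,1) (3,2) (3,3)] -> total=16
Click 2 (0,5) count=1: revealed 1 new [(0,5)] -> total=17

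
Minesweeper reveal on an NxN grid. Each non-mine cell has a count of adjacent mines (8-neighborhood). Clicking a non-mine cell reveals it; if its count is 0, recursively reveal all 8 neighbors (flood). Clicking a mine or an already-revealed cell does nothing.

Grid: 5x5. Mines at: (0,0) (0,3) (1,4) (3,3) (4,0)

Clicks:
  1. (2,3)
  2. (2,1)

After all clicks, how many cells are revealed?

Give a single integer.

Click 1 (2,3) count=2: revealed 1 new [(2,3)] -> total=1
Click 2 (2,1) count=0: revealed 9 new [(1,0) (1,1) (1,2) (2,0) (2,1) (2,2) (3,0) (3,1) (3,2)] -> total=10

Answer: 10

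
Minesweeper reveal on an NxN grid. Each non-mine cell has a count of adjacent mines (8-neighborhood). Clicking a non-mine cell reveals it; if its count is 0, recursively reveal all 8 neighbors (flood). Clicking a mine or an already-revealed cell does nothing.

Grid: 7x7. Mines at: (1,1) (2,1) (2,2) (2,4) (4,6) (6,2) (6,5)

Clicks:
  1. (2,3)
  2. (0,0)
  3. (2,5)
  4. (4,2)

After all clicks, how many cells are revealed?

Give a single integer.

Answer: 23

Derivation:
Click 1 (2,3) count=2: revealed 1 new [(2,3)] -> total=1
Click 2 (0,0) count=1: revealed 1 new [(0,0)] -> total=2
Click 3 (2,5) count=1: revealed 1 new [(2,5)] -> total=3
Click 4 (4,2) count=0: revealed 20 new [(3,0) (3,1) (3,2) (3,3) (3,4) (3,5) (4,0) (4,1) (4,2) (4,3) (4,4) (4,5) (5,0) (5,1) (5,2) (5,3) (5,4) (5,5) (6,0) (6,1)] -> total=23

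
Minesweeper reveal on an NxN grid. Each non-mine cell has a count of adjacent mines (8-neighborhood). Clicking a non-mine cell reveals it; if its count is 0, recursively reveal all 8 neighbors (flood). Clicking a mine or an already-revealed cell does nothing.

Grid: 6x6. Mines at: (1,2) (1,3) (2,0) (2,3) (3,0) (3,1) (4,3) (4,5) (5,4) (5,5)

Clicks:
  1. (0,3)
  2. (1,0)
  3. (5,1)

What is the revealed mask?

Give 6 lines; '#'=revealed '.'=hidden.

Answer: ...#..
#.....
......
......
###...
###...

Derivation:
Click 1 (0,3) count=2: revealed 1 new [(0,3)] -> total=1
Click 2 (1,0) count=1: revealed 1 new [(1,0)] -> total=2
Click 3 (5,1) count=0: revealed 6 new [(4,0) (4,1) (4,2) (5,0) (5,1) (5,2)] -> total=8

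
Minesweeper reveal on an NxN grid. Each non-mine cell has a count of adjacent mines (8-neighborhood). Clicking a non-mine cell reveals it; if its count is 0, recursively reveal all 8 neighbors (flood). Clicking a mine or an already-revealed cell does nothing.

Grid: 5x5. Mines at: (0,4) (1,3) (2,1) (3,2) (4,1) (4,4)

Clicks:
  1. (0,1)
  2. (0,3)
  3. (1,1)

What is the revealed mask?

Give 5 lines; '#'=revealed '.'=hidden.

Click 1 (0,1) count=0: revealed 6 new [(0,0) (0,1) (0,2) (1,0) (1,1) (1,2)] -> total=6
Click 2 (0,3) count=2: revealed 1 new [(0,3)] -> total=7
Click 3 (1,1) count=1: revealed 0 new [(none)] -> total=7

Answer: ####.
###..
.....
.....
.....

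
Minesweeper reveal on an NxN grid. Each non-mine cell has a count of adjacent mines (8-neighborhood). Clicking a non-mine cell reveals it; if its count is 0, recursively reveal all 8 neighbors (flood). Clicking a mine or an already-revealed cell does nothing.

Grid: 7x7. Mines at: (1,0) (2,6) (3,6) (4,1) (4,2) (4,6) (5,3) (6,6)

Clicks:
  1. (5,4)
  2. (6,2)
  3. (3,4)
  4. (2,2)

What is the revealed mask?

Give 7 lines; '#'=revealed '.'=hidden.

Answer: .######
.######
.#####.
.#####.
...###.
....#..
..#....

Derivation:
Click 1 (5,4) count=1: revealed 1 new [(5,4)] -> total=1
Click 2 (6,2) count=1: revealed 1 new [(6,2)] -> total=2
Click 3 (3,4) count=0: revealed 25 new [(0,1) (0,2) (0,3) (0,4) (0,5) (0,6) (1,1) (1,2) (1,3) (1,4) (1,5) (1,6) (2,1) (2,2) (2,3) (2,4) (2,5) (3,1) (3,2) (3,3) (3,4) (3,5) (4,3) (4,4) (4,5)] -> total=27
Click 4 (2,2) count=0: revealed 0 new [(none)] -> total=27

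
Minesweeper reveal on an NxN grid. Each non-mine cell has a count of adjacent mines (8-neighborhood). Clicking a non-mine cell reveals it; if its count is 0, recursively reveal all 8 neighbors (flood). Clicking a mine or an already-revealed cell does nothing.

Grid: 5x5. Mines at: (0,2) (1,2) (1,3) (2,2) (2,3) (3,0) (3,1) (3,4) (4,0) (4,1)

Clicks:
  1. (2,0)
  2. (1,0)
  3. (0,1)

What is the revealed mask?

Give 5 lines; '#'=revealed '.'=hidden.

Click 1 (2,0) count=2: revealed 1 new [(2,0)] -> total=1
Click 2 (1,0) count=0: revealed 5 new [(0,0) (0,1) (1,0) (1,1) (2,1)] -> total=6
Click 3 (0,1) count=2: revealed 0 new [(none)] -> total=6

Answer: ##...
##...
##...
.....
.....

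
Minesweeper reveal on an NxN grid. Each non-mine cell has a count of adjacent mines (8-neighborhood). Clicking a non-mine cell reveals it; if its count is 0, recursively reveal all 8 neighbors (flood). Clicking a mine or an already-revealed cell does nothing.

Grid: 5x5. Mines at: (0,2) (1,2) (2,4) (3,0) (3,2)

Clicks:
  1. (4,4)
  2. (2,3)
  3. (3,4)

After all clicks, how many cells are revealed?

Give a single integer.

Click 1 (4,4) count=0: revealed 4 new [(3,3) (3,4) (4,3) (4,4)] -> total=4
Click 2 (2,3) count=3: revealed 1 new [(2,3)] -> total=5
Click 3 (3,4) count=1: revealed 0 new [(none)] -> total=5

Answer: 5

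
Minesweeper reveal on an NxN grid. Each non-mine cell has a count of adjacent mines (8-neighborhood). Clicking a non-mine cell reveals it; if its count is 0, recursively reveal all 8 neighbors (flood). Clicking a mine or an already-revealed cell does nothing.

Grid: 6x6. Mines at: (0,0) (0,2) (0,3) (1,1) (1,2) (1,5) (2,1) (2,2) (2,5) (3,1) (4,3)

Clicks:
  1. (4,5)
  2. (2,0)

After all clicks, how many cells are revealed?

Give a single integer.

Answer: 7

Derivation:
Click 1 (4,5) count=0: revealed 6 new [(3,4) (3,5) (4,4) (4,5) (5,4) (5,5)] -> total=6
Click 2 (2,0) count=3: revealed 1 new [(2,0)] -> total=7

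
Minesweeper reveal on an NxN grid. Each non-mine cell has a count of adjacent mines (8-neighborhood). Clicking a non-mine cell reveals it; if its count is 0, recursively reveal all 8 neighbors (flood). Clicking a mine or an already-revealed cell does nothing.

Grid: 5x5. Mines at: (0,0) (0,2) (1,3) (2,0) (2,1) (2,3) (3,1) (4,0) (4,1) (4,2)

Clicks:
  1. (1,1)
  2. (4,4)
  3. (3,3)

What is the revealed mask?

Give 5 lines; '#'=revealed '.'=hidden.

Click 1 (1,1) count=4: revealed 1 new [(1,1)] -> total=1
Click 2 (4,4) count=0: revealed 4 new [(3,3) (3,4) (4,3) (4,4)] -> total=5
Click 3 (3,3) count=2: revealed 0 new [(none)] -> total=5

Answer: .....
.#...
.....
...##
...##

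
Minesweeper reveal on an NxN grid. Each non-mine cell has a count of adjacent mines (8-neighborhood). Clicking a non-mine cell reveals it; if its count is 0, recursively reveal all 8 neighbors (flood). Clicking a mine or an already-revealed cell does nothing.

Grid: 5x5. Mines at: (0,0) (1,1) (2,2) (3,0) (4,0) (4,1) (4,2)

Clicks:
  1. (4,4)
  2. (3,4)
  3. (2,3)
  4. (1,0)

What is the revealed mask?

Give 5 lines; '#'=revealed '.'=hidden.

Answer: ..###
#.###
...##
...##
...##

Derivation:
Click 1 (4,4) count=0: revealed 12 new [(0,2) (0,3) (0,4) (1,2) (1,3) (1,4) (2,3) (2,4) (3,3) (3,4) (4,3) (4,4)] -> total=12
Click 2 (3,4) count=0: revealed 0 new [(none)] -> total=12
Click 3 (2,3) count=1: revealed 0 new [(none)] -> total=12
Click 4 (1,0) count=2: revealed 1 new [(1,0)] -> total=13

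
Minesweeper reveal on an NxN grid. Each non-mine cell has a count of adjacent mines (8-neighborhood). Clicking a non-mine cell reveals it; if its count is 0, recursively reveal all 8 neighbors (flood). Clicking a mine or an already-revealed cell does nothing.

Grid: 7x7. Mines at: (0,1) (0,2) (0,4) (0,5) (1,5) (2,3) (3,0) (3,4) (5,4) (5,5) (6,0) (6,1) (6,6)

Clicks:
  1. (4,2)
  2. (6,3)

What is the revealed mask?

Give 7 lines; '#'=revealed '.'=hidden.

Answer: .......
.......
.......
.###...
.###...
.###...
...#...

Derivation:
Click 1 (4,2) count=0: revealed 9 new [(3,1) (3,2) (3,3) (4,1) (4,2) (4,3) (5,1) (5,2) (5,3)] -> total=9
Click 2 (6,3) count=1: revealed 1 new [(6,3)] -> total=10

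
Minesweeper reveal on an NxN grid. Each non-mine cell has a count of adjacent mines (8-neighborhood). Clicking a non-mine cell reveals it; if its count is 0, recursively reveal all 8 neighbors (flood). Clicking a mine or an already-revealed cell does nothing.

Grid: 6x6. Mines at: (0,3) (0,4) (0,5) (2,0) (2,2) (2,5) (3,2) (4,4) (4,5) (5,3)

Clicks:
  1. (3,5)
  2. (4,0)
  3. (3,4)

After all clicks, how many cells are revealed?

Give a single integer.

Answer: 10

Derivation:
Click 1 (3,5) count=3: revealed 1 new [(3,5)] -> total=1
Click 2 (4,0) count=0: revealed 8 new [(3,0) (3,1) (4,0) (4,1) (4,2) (5,0) (5,1) (5,2)] -> total=9
Click 3 (3,4) count=3: revealed 1 new [(3,4)] -> total=10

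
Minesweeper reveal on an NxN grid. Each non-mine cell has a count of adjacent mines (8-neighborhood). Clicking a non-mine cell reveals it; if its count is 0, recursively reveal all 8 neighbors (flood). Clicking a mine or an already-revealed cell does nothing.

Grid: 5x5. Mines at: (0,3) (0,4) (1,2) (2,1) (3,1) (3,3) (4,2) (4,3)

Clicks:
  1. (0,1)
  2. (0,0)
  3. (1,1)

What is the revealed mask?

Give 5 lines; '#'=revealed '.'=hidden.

Answer: ##...
##...
.....
.....
.....

Derivation:
Click 1 (0,1) count=1: revealed 1 new [(0,1)] -> total=1
Click 2 (0,0) count=0: revealed 3 new [(0,0) (1,0) (1,1)] -> total=4
Click 3 (1,1) count=2: revealed 0 new [(none)] -> total=4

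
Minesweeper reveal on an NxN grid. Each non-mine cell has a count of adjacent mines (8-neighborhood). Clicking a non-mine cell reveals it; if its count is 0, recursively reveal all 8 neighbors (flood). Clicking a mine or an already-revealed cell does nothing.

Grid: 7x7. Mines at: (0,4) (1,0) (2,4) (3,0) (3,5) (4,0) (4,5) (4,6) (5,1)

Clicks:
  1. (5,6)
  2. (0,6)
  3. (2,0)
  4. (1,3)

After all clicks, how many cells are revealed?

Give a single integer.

Answer: 9

Derivation:
Click 1 (5,6) count=2: revealed 1 new [(5,6)] -> total=1
Click 2 (0,6) count=0: revealed 6 new [(0,5) (0,6) (1,5) (1,6) (2,5) (2,6)] -> total=7
Click 3 (2,0) count=2: revealed 1 new [(2,0)] -> total=8
Click 4 (1,3) count=2: revealed 1 new [(1,3)] -> total=9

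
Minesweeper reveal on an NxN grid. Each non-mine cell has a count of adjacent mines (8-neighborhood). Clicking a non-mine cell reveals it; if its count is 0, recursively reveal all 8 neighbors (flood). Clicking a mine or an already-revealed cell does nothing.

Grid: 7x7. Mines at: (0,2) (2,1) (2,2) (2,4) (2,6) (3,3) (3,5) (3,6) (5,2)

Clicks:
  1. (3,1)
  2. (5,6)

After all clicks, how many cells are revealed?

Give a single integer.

Answer: 13

Derivation:
Click 1 (3,1) count=2: revealed 1 new [(3,1)] -> total=1
Click 2 (5,6) count=0: revealed 12 new [(4,3) (4,4) (4,5) (4,6) (5,3) (5,4) (5,5) (5,6) (6,3) (6,4) (6,5) (6,6)] -> total=13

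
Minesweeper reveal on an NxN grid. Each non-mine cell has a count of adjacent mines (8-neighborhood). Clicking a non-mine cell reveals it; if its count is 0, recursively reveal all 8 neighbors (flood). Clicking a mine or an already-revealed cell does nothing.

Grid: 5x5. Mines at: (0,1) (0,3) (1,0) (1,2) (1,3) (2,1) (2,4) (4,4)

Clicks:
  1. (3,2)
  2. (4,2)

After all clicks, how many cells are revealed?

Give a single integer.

Click 1 (3,2) count=1: revealed 1 new [(3,2)] -> total=1
Click 2 (4,2) count=0: revealed 7 new [(3,0) (3,1) (3,3) (4,0) (4,1) (4,2) (4,3)] -> total=8

Answer: 8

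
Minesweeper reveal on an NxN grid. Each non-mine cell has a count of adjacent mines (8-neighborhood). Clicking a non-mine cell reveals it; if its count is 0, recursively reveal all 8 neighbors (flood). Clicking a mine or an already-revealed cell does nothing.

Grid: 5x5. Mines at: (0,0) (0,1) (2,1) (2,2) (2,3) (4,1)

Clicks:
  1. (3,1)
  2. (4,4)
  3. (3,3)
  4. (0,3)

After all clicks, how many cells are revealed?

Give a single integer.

Answer: 13

Derivation:
Click 1 (3,1) count=3: revealed 1 new [(3,1)] -> total=1
Click 2 (4,4) count=0: revealed 6 new [(3,2) (3,3) (3,4) (4,2) (4,3) (4,4)] -> total=7
Click 3 (3,3) count=2: revealed 0 new [(none)] -> total=7
Click 4 (0,3) count=0: revealed 6 new [(0,2) (0,3) (0,4) (1,2) (1,3) (1,4)] -> total=13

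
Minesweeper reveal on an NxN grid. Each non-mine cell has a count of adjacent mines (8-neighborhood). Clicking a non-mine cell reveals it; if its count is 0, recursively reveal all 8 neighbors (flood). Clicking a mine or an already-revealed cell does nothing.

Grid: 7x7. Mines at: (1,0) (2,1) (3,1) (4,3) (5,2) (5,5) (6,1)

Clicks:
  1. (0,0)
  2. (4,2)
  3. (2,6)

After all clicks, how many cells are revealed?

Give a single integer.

Answer: 27

Derivation:
Click 1 (0,0) count=1: revealed 1 new [(0,0)] -> total=1
Click 2 (4,2) count=3: revealed 1 new [(4,2)] -> total=2
Click 3 (2,6) count=0: revealed 25 new [(0,1) (0,2) (0,3) (0,4) (0,5) (0,6) (1,1) (1,2) (1,3) (1,4) (1,5) (1,6) (2,2) (2,3) (2,4) (2,5) (2,6) (3,2) (3,3) (3,4) (3,5) (3,6) (4,4) (4,5) (4,6)] -> total=27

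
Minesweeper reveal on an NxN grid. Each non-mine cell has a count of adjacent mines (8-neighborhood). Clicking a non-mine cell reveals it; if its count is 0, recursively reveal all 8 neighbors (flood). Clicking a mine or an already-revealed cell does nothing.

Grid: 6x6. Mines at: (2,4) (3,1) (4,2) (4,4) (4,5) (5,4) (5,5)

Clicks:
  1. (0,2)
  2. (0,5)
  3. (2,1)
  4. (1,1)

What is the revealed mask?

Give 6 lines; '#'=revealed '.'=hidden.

Answer: ######
######
####..
......
......
......

Derivation:
Click 1 (0,2) count=0: revealed 16 new [(0,0) (0,1) (0,2) (0,3) (0,4) (0,5) (1,0) (1,1) (1,2) (1,3) (1,4) (1,5) (2,0) (2,1) (2,2) (2,3)] -> total=16
Click 2 (0,5) count=0: revealed 0 new [(none)] -> total=16
Click 3 (2,1) count=1: revealed 0 new [(none)] -> total=16
Click 4 (1,1) count=0: revealed 0 new [(none)] -> total=16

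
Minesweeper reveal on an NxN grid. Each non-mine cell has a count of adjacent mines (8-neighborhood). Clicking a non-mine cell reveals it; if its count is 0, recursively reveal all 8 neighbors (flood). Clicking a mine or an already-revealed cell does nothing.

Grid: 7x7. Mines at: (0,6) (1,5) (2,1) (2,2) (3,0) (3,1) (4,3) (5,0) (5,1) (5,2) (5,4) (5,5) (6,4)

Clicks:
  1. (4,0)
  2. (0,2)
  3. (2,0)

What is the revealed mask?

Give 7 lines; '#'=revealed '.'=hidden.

Click 1 (4,0) count=4: revealed 1 new [(4,0)] -> total=1
Click 2 (0,2) count=0: revealed 10 new [(0,0) (0,1) (0,2) (0,3) (0,4) (1,0) (1,1) (1,2) (1,3) (1,4)] -> total=11
Click 3 (2,0) count=3: revealed 1 new [(2,0)] -> total=12

Answer: #####..
#####..
#......
.......
#......
.......
.......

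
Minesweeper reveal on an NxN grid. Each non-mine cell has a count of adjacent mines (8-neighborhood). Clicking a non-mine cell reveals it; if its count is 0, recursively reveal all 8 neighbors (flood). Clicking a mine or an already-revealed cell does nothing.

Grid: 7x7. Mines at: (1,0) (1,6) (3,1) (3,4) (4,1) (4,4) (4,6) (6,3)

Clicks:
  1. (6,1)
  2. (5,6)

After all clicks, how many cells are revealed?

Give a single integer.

Click 1 (6,1) count=0: revealed 6 new [(5,0) (5,1) (5,2) (6,0) (6,1) (6,2)] -> total=6
Click 2 (5,6) count=1: revealed 1 new [(5,6)] -> total=7

Answer: 7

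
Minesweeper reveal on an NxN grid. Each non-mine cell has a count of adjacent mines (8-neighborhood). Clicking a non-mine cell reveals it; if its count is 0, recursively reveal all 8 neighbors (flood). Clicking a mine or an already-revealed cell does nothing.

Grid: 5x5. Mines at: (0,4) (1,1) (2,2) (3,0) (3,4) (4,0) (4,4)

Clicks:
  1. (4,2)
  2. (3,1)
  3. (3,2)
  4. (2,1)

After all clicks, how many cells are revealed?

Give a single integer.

Answer: 7

Derivation:
Click 1 (4,2) count=0: revealed 6 new [(3,1) (3,2) (3,3) (4,1) (4,2) (4,3)] -> total=6
Click 2 (3,1) count=3: revealed 0 new [(none)] -> total=6
Click 3 (3,2) count=1: revealed 0 new [(none)] -> total=6
Click 4 (2,1) count=3: revealed 1 new [(2,1)] -> total=7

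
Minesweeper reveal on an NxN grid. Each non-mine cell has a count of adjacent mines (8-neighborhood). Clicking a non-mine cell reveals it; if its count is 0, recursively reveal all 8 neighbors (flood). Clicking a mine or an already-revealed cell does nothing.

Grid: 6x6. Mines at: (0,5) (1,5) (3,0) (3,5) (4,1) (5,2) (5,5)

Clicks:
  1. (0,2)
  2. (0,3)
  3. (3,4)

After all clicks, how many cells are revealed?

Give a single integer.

Click 1 (0,2) count=0: revealed 22 new [(0,0) (0,1) (0,2) (0,3) (0,4) (1,0) (1,1) (1,2) (1,3) (1,4) (2,0) (2,1) (2,2) (2,3) (2,4) (3,1) (3,2) (3,3) (3,4) (4,2) (4,3) (4,4)] -> total=22
Click 2 (0,3) count=0: revealed 0 new [(none)] -> total=22
Click 3 (3,4) count=1: revealed 0 new [(none)] -> total=22

Answer: 22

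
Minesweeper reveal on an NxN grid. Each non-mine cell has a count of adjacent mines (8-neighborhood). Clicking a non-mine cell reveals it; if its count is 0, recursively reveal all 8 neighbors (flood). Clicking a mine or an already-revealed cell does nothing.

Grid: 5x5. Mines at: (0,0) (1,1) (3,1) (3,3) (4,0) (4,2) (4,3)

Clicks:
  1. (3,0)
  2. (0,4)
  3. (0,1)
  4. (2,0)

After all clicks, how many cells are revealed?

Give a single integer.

Click 1 (3,0) count=2: revealed 1 new [(3,0)] -> total=1
Click 2 (0,4) count=0: revealed 9 new [(0,2) (0,3) (0,4) (1,2) (1,3) (1,4) (2,2) (2,3) (2,4)] -> total=10
Click 3 (0,1) count=2: revealed 1 new [(0,1)] -> total=11
Click 4 (2,0) count=2: revealed 1 new [(2,0)] -> total=12

Answer: 12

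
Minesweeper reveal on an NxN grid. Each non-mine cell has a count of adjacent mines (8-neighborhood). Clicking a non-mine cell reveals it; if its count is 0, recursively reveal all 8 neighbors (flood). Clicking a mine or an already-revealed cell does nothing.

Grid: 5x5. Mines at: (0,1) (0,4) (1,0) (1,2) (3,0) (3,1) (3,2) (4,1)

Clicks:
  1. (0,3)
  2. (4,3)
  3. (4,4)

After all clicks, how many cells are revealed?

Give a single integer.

Answer: 9

Derivation:
Click 1 (0,3) count=2: revealed 1 new [(0,3)] -> total=1
Click 2 (4,3) count=1: revealed 1 new [(4,3)] -> total=2
Click 3 (4,4) count=0: revealed 7 new [(1,3) (1,4) (2,3) (2,4) (3,3) (3,4) (4,4)] -> total=9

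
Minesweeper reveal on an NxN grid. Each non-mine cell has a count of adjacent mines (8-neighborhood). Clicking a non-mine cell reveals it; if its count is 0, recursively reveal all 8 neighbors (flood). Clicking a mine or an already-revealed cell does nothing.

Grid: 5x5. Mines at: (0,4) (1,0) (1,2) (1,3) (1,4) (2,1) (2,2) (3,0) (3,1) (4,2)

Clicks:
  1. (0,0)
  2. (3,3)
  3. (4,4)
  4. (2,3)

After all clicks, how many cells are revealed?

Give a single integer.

Click 1 (0,0) count=1: revealed 1 new [(0,0)] -> total=1
Click 2 (3,3) count=2: revealed 1 new [(3,3)] -> total=2
Click 3 (4,4) count=0: revealed 5 new [(2,3) (2,4) (3,4) (4,3) (4,4)] -> total=7
Click 4 (2,3) count=4: revealed 0 new [(none)] -> total=7

Answer: 7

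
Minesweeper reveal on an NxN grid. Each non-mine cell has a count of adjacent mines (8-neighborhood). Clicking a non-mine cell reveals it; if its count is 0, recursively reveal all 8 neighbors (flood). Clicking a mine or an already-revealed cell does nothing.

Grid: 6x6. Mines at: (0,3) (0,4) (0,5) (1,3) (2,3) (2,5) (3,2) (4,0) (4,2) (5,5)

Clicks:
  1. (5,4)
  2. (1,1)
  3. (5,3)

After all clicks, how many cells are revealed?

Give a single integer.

Answer: 13

Derivation:
Click 1 (5,4) count=1: revealed 1 new [(5,4)] -> total=1
Click 2 (1,1) count=0: revealed 11 new [(0,0) (0,1) (0,2) (1,0) (1,1) (1,2) (2,0) (2,1) (2,2) (3,0) (3,1)] -> total=12
Click 3 (5,3) count=1: revealed 1 new [(5,3)] -> total=13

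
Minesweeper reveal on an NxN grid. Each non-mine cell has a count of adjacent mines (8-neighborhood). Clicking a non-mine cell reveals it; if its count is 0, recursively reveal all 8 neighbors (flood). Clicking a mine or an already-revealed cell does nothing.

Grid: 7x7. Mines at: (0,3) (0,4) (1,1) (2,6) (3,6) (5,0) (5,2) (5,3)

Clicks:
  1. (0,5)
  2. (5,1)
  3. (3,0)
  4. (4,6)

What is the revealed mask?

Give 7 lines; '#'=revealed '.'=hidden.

Answer: .....#.
..####.
######.
######.
#######
.#.....
.......

Derivation:
Click 1 (0,5) count=1: revealed 1 new [(0,5)] -> total=1
Click 2 (5,1) count=2: revealed 1 new [(5,1)] -> total=2
Click 3 (3,0) count=0: revealed 22 new [(1,2) (1,3) (1,4) (1,5) (2,0) (2,1) (2,2) (2,3) (2,4) (2,5) (3,0) (3,1) (3,2) (3,3) (3,4) (3,5) (4,0) (4,1) (4,2) (4,3) (4,4) (4,5)] -> total=24
Click 4 (4,6) count=1: revealed 1 new [(4,6)] -> total=25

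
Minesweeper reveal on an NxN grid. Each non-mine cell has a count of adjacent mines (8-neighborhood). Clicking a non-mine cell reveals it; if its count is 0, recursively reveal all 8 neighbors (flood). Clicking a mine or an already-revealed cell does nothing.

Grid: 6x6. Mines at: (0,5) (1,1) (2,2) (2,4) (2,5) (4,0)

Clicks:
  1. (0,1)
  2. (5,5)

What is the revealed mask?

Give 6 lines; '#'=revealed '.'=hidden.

Answer: .#....
......
......
.#####
.#####
.#####

Derivation:
Click 1 (0,1) count=1: revealed 1 new [(0,1)] -> total=1
Click 2 (5,5) count=0: revealed 15 new [(3,1) (3,2) (3,3) (3,4) (3,5) (4,1) (4,2) (4,3) (4,4) (4,5) (5,1) (5,2) (5,3) (5,4) (5,5)] -> total=16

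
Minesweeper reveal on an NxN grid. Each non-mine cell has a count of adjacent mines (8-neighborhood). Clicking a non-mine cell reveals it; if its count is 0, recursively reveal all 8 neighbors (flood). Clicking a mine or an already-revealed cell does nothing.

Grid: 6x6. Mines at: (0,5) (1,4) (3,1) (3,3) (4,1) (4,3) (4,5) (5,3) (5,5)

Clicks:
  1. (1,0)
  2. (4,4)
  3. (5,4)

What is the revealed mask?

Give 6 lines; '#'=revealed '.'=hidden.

Click 1 (1,0) count=0: revealed 12 new [(0,0) (0,1) (0,2) (0,3) (1,0) (1,1) (1,2) (1,3) (2,0) (2,1) (2,2) (2,3)] -> total=12
Click 2 (4,4) count=5: revealed 1 new [(4,4)] -> total=13
Click 3 (5,4) count=4: revealed 1 new [(5,4)] -> total=14

Answer: ####..
####..
####..
......
....#.
....#.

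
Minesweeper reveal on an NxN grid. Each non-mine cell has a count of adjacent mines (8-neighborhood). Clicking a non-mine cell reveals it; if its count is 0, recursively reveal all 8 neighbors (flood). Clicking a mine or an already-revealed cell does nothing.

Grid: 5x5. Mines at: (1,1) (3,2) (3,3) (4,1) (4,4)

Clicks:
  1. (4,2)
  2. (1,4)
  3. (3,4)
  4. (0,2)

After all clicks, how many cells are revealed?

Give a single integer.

Click 1 (4,2) count=3: revealed 1 new [(4,2)] -> total=1
Click 2 (1,4) count=0: revealed 9 new [(0,2) (0,3) (0,4) (1,2) (1,3) (1,4) (2,2) (2,3) (2,4)] -> total=10
Click 3 (3,4) count=2: revealed 1 new [(3,4)] -> total=11
Click 4 (0,2) count=1: revealed 0 new [(none)] -> total=11

Answer: 11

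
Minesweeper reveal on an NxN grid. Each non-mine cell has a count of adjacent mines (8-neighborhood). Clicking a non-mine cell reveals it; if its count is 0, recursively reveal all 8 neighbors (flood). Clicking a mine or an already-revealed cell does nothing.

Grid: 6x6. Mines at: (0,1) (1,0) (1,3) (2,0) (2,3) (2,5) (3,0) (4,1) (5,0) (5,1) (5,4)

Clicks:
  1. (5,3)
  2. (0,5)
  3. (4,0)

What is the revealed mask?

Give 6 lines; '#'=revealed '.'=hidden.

Click 1 (5,3) count=1: revealed 1 new [(5,3)] -> total=1
Click 2 (0,5) count=0: revealed 4 new [(0,4) (0,5) (1,4) (1,5)] -> total=5
Click 3 (4,0) count=4: revealed 1 new [(4,0)] -> total=6

Answer: ....##
....##
......
......
#.....
...#..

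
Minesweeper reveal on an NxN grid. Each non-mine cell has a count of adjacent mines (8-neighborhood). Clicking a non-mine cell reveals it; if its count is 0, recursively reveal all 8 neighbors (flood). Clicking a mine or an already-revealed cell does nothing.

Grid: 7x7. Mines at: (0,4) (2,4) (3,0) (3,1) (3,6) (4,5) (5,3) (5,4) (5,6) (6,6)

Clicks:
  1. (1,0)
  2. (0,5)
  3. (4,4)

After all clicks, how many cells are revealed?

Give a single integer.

Answer: 14

Derivation:
Click 1 (1,0) count=0: revealed 12 new [(0,0) (0,1) (0,2) (0,3) (1,0) (1,1) (1,2) (1,3) (2,0) (2,1) (2,2) (2,3)] -> total=12
Click 2 (0,5) count=1: revealed 1 new [(0,5)] -> total=13
Click 3 (4,4) count=3: revealed 1 new [(4,4)] -> total=14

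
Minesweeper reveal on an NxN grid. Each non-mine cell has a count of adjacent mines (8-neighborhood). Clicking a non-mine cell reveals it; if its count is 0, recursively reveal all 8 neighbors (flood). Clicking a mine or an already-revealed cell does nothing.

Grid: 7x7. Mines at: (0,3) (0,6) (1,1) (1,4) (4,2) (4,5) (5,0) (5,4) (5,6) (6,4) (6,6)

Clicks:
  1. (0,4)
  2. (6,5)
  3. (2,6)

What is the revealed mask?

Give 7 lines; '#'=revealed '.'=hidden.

Click 1 (0,4) count=2: revealed 1 new [(0,4)] -> total=1
Click 2 (6,5) count=4: revealed 1 new [(6,5)] -> total=2
Click 3 (2,6) count=0: revealed 6 new [(1,5) (1,6) (2,5) (2,6) (3,5) (3,6)] -> total=8

Answer: ....#..
.....##
.....##
.....##
.......
.......
.....#.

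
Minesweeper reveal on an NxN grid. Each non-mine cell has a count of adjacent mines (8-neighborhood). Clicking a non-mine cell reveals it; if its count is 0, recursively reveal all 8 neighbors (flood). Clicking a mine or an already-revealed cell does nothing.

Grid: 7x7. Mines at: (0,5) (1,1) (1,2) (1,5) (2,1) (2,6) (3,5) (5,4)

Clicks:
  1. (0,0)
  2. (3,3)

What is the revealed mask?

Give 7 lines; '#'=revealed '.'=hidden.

Answer: #......
.......
..###..
#####..
#####..
####...
####...

Derivation:
Click 1 (0,0) count=1: revealed 1 new [(0,0)] -> total=1
Click 2 (3,3) count=0: revealed 21 new [(2,2) (2,3) (2,4) (3,0) (3,1) (3,2) (3,3) (3,4) (4,0) (4,1) (4,2) (4,3) (4,4) (5,0) (5,1) (5,2) (5,3) (6,0) (6,1) (6,2) (6,3)] -> total=22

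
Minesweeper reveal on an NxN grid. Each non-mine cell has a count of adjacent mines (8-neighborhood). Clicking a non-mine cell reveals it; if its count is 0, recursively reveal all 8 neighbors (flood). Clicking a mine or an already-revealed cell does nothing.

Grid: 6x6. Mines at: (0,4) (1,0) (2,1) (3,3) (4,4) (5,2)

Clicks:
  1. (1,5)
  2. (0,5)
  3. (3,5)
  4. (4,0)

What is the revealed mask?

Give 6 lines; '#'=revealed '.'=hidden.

Answer: .....#
.....#
......
##...#
##....
##....

Derivation:
Click 1 (1,5) count=1: revealed 1 new [(1,5)] -> total=1
Click 2 (0,5) count=1: revealed 1 new [(0,5)] -> total=2
Click 3 (3,5) count=1: revealed 1 new [(3,5)] -> total=3
Click 4 (4,0) count=0: revealed 6 new [(3,0) (3,1) (4,0) (4,1) (5,0) (5,1)] -> total=9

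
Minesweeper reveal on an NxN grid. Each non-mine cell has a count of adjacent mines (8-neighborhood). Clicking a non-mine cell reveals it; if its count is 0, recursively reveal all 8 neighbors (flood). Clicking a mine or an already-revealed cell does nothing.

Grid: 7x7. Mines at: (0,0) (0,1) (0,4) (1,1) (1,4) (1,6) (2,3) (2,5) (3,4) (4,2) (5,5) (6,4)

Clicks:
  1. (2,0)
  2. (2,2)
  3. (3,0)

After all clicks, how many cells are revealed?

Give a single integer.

Click 1 (2,0) count=1: revealed 1 new [(2,0)] -> total=1
Click 2 (2,2) count=2: revealed 1 new [(2,2)] -> total=2
Click 3 (3,0) count=0: revealed 13 new [(2,1) (3,0) (3,1) (4,0) (4,1) (5,0) (5,1) (5,2) (5,3) (6,0) (6,1) (6,2) (6,3)] -> total=15

Answer: 15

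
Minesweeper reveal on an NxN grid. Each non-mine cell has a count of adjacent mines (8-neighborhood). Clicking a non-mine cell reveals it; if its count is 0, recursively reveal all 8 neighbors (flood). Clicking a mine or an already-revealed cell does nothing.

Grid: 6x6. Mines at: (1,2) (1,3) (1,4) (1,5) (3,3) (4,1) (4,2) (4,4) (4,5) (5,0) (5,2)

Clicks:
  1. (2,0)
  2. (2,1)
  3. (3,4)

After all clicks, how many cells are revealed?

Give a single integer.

Answer: 9

Derivation:
Click 1 (2,0) count=0: revealed 8 new [(0,0) (0,1) (1,0) (1,1) (2,0) (2,1) (3,0) (3,1)] -> total=8
Click 2 (2,1) count=1: revealed 0 new [(none)] -> total=8
Click 3 (3,4) count=3: revealed 1 new [(3,4)] -> total=9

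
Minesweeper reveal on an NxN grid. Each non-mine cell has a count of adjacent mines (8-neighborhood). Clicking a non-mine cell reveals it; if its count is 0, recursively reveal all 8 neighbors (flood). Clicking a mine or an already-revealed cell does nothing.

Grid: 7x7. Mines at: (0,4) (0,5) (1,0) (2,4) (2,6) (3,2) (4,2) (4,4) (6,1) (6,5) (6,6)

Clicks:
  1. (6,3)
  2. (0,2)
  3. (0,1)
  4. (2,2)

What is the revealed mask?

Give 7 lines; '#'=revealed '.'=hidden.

Click 1 (6,3) count=0: revealed 6 new [(5,2) (5,3) (5,4) (6,2) (6,3) (6,4)] -> total=6
Click 2 (0,2) count=0: revealed 9 new [(0,1) (0,2) (0,3) (1,1) (1,2) (1,3) (2,1) (2,2) (2,3)] -> total=15
Click 3 (0,1) count=1: revealed 0 new [(none)] -> total=15
Click 4 (2,2) count=1: revealed 0 new [(none)] -> total=15

Answer: .###...
.###...
.###...
.......
.......
..###..
..###..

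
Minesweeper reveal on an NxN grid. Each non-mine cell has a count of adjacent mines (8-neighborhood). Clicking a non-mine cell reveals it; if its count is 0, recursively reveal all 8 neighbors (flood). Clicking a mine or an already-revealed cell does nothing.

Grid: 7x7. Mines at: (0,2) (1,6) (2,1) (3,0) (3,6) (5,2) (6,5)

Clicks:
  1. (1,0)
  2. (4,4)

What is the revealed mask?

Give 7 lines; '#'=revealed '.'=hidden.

Answer: ...###.
#.####.
..####.
..####.
..####.
...###.
.......

Derivation:
Click 1 (1,0) count=1: revealed 1 new [(1,0)] -> total=1
Click 2 (4,4) count=0: revealed 22 new [(0,3) (0,4) (0,5) (1,2) (1,3) (1,4) (1,5) (2,2) (2,3) (2,4) (2,5) (3,2) (3,3) (3,4) (3,5) (4,2) (4,3) (4,4) (4,5) (5,3) (5,4) (5,5)] -> total=23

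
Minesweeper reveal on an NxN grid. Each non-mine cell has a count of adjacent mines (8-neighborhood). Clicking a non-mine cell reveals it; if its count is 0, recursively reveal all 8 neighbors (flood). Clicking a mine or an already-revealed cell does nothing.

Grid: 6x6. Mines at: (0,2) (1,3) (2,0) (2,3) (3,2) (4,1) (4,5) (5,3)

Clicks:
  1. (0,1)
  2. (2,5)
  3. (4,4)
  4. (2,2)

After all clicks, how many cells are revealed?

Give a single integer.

Answer: 11

Derivation:
Click 1 (0,1) count=1: revealed 1 new [(0,1)] -> total=1
Click 2 (2,5) count=0: revealed 8 new [(0,4) (0,5) (1,4) (1,5) (2,4) (2,5) (3,4) (3,5)] -> total=9
Click 3 (4,4) count=2: revealed 1 new [(4,4)] -> total=10
Click 4 (2,2) count=3: revealed 1 new [(2,2)] -> total=11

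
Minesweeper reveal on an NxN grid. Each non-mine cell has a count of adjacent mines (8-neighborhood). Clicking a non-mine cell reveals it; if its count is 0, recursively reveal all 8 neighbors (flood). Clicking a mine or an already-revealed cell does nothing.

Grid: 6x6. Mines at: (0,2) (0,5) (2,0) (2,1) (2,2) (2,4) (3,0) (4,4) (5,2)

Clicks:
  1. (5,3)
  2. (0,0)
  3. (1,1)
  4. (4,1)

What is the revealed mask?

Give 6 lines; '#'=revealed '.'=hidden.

Answer: ##....
##....
......
......
.#....
...#..

Derivation:
Click 1 (5,3) count=2: revealed 1 new [(5,3)] -> total=1
Click 2 (0,0) count=0: revealed 4 new [(0,0) (0,1) (1,0) (1,1)] -> total=5
Click 3 (1,1) count=4: revealed 0 new [(none)] -> total=5
Click 4 (4,1) count=2: revealed 1 new [(4,1)] -> total=6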